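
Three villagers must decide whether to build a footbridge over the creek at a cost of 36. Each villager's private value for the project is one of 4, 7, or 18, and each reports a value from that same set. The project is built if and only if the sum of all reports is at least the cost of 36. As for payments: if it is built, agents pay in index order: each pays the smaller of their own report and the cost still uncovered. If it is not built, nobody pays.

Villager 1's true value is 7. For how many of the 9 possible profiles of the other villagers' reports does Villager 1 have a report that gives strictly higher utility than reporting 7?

1

Others report (18, 18): truth gives 0; report 4 gives 3 > 0. Violating.
Others report (4, 4): truth gives 0; no alternative beats it.
Others report (4, 7): truth gives 0; no alternative beats it.
(Checking all 9 profiles: 1 has a profitable deviation, 8 do not.)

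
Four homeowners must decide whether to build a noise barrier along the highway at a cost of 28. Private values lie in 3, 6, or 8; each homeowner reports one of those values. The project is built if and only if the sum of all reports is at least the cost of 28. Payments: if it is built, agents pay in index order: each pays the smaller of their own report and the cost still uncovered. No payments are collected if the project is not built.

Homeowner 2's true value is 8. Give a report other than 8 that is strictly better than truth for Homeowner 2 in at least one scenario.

Suppose Homeowner 1 reports 6, Homeowner 3 reports 8 and Homeowner 4 reports 8.
Report 8: project built, pays 8, utility 8 - 8 = 0.
Report 6: project built, pays 6, utility 8 - 6 = 2.
So reporting 6 beats truth here (2 > 0).

6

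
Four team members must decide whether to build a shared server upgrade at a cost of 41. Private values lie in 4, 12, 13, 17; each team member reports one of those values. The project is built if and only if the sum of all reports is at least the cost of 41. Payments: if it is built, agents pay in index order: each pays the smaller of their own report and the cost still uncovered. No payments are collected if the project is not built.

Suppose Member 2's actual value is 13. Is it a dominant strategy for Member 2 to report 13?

No

Consider the case where Member 1 reports 4, Member 3 reports 12 and Member 4 reports 13.
Truthful report 13: project built, pays 13, utility 13 - 13 = 0.
Report 12 instead: project built, pays 12, utility 13 - 12 = 1.
Since 1 > 0, reporting 12 is strictly better here, so truthful reporting is not dominant.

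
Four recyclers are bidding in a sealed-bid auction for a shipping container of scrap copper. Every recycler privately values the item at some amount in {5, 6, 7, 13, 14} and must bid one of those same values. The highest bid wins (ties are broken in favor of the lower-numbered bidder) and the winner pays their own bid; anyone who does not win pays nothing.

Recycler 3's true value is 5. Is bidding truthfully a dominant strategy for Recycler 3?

Yes

Check each profile of the others' bids and compare truth against every alternative bid.
Others bid (5, 5, 5): truth gives 0, best alternative gives -1.
Others bid (5, 5, 6): truth gives 0, best alternative gives -1.
Others bid (5, 5, 7): truth gives 0, best alternative gives 0.
Others bid (5, 5, 13): truth gives 0, best alternative gives 0.
Others bid (5, 5, 14): truth gives 0, best alternative gives 0.
Others bid (5, 6, 5): truth gives 0, best alternative gives 0.
(Remaining 119 profiles checked similarly; truth is weakly best in each.)
In every case the truthful bid is at least as good as any alternative, so it is a dominant strategy.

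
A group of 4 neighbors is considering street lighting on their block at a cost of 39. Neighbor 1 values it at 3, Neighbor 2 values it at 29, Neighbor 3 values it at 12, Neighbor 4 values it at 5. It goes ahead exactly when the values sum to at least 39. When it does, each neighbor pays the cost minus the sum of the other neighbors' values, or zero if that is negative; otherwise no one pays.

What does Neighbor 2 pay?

Total value 49 ≥ cost 39, so the project is built.
The other neighbors' values sum to 20.
Cost minus that sum is 39 - 20 = 19.

19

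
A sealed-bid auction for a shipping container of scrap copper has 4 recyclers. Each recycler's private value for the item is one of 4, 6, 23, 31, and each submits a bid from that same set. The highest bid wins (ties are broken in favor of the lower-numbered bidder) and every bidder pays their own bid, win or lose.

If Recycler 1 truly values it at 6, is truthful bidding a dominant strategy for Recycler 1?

No

Consider the case where Recycler 2 bids 4, Recycler 3 bids 4 and Recycler 4 bids 4.
Truthful bid 6: wins, pays 6, utility 6 - 6 = 0.
Bid 4 instead: wins, pays 4, utility 6 - 4 = 2.
Since 2 > 0, bidding 4 is strictly better here, so truthful bidding is not dominant.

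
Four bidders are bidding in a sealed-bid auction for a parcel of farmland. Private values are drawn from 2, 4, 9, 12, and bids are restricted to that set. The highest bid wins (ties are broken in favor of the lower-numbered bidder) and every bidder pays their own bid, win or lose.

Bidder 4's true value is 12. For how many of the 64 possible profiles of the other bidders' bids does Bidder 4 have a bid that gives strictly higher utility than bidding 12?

45

Others bid (2, 2, 2): truth gives 0; bid 4 gives 8 > 0. Violating.
Others bid (2, 2, 4): truth gives 0; bid 9 gives 3 > 0. Violating.
Others bid (2, 2, 12): truth gives -12; bid 2 gives -2 > -12. Violating.
Others bid (2, 4, 2): truth gives 0; bid 9 gives 3 > 0. Violating.
Others bid (2, 2, 9): truth gives 0; no alternative beats it.
Others bid (2, 4, 9): truth gives 0; no alternative beats it.
(Checking all 64 profiles: 45 have a profitable deviation, 19 do not.)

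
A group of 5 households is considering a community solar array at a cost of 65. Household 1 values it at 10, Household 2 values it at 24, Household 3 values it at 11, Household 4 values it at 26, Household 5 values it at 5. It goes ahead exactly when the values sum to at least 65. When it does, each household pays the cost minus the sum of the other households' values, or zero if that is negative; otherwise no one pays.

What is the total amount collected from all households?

Total value 76 ≥ cost 65, so it is built.
Household 1: others sum to 66; max(0, 65 - 66) = 0.
Household 2: others sum to 52; max(0, 65 - 52) = 13.
Household 3: others sum to 65; max(0, 65 - 65) = 0.
Household 4: others sum to 50; max(0, 65 - 50) = 15.
Household 5: others sum to 71; max(0, 65 - 71) = 0.
Total collected = 0 + 13 + 0 + 15 + 0 = 28.

28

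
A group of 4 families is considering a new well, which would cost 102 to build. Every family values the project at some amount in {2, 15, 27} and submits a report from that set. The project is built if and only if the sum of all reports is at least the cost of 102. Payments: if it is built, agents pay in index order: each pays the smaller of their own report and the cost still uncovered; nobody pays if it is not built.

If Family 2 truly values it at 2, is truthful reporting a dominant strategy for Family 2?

Check each profile of the others' reports and compare truth against every alternative report.
Others report (2, 2, 2): truth gives 0, best alternative gives 0.
Others report (2, 2, 15): truth gives 0, best alternative gives 0.
Others report (2, 2, 27): truth gives 0, best alternative gives 0.
Others report (2, 15, 2): truth gives 0, best alternative gives 0.
Others report (2, 15, 15): truth gives 0, best alternative gives 0.
Others report (2, 15, 27): truth gives 0, best alternative gives 0.
(Remaining 21 profiles checked similarly; truth is weakly best in each.)
In every case the truthful report is at least as good as any alternative, so it is a dominant strategy.

Yes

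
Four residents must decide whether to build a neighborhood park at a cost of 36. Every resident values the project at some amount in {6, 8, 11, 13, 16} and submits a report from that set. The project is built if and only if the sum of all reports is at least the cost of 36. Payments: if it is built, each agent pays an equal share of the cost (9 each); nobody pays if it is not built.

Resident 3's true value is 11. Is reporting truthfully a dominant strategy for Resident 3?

No

Consider the case where Resident 1 reports 6, Resident 2 reports 6 and Resident 4 reports 8.
Truthful report 11: project not built, utility 0.
Report 16 instead: project built, pays 9, utility 11 - 9 = 2.
Since 2 > 0, reporting 16 is strictly better here, so truthful reporting is not dominant.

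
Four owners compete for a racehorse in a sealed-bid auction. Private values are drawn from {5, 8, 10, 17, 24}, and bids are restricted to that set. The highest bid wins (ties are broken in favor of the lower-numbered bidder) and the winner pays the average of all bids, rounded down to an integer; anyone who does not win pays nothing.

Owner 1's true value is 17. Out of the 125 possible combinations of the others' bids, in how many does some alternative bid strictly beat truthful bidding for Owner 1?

Others bid (5, 5, 5): truth gives 9; bid 5 gives 12 > 9. Violating.
Others bid (5, 5, 8): truth gives 9; bid 8 gives 11 > 9. Violating.
Others bid (5, 5, 10): truth gives 8; bid 10 gives 10 > 8. Violating.
Others bid (5, 5, 24): truth gives 0; bid 24 gives 3 > 0. Violating.
Others bid (5, 5, 17): truth gives 6; no alternative beats it.
Others bid (5, 8, 17): truth gives 6; no alternative beats it.
(Checking all 125 profiles: 51 have a profitable deviation, 74 do not.)

51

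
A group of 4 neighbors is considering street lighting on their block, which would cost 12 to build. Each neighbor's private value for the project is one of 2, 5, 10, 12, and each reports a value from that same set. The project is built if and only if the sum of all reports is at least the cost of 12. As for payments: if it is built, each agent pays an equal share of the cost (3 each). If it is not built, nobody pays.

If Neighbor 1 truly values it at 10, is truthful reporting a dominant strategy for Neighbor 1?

Check each profile of the others' reports and compare truth against every alternative report.
Others report (2, 2, 2): truth gives 7, best alternative gives 7.
Others report (2, 2, 5): truth gives 7, best alternative gives 7.
Others report (2, 2, 10): truth gives 7, best alternative gives 7.
Others report (2, 2, 12): truth gives 7, best alternative gives 7.
Others report (2, 5, 2): truth gives 7, best alternative gives 7.
Others report (2, 5, 5): truth gives 7, best alternative gives 7.
(Remaining 58 profiles checked similarly; truth is weakly best in each.)
In every case the truthful report is at least as good as any alternative, so it is a dominant strategy.

Yes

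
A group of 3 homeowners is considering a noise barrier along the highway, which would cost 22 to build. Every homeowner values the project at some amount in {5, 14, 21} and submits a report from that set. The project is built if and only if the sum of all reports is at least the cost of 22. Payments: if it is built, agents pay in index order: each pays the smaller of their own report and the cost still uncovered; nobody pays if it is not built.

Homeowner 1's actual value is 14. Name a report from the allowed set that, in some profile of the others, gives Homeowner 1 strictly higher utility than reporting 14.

Suppose Homeowner 2 reports 5 and Homeowner 3 reports 14.
Report 14: project built, pays 14, utility 14 - 14 = 0.
Report 5: project built, pays 5, utility 14 - 5 = 9.
So reporting 5 beats truth here (9 > 0).

5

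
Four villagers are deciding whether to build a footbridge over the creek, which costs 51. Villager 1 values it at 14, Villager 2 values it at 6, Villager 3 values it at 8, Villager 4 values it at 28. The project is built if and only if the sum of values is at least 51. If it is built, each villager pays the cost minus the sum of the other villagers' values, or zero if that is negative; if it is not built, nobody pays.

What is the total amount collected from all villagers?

36

Total value 56 ≥ cost 51, so it is built.
Villager 1: others sum to 42; max(0, 51 - 42) = 9.
Villager 2: others sum to 50; max(0, 51 - 50) = 1.
Villager 3: others sum to 48; max(0, 51 - 48) = 3.
Villager 4: others sum to 28; max(0, 51 - 28) = 23.
Total collected = 9 + 1 + 3 + 23 = 36.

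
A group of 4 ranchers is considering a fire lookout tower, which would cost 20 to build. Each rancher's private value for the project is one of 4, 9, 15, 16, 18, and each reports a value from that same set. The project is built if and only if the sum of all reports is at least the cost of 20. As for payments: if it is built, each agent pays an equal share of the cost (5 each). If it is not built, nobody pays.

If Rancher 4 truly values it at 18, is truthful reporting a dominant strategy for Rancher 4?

Yes

Check each profile of the others' reports and compare truth against every alternative report.
Others report (4, 4, 4): truth gives 13, best alternative gives 13.
Others report (4, 4, 9): truth gives 13, best alternative gives 13.
Others report (4, 4, 15): truth gives 13, best alternative gives 13.
Others report (4, 4, 16): truth gives 13, best alternative gives 13.
Others report (4, 4, 18): truth gives 13, best alternative gives 13.
Others report (4, 9, 4): truth gives 13, best alternative gives 13.
(Remaining 119 profiles checked similarly; truth is weakly best in each.)
In every case the truthful report is at least as good as any alternative, so it is a dominant strategy.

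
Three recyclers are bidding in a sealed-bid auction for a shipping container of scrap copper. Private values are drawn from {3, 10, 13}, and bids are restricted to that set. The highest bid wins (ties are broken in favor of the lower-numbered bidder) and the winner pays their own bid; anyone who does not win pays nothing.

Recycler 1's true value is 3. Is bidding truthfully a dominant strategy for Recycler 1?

Check each profile of the others' bids and compare truth against every alternative bid.
Others bid (3, 3): truth gives 0, best alternative gives -7.
Others bid (3, 10): truth gives 0, best alternative gives -7.
Others bid (10, 3): truth gives 0, best alternative gives -7.
Others bid (10, 10): truth gives 0, best alternative gives -7.
Others bid (3, 13): truth gives 0, best alternative gives 0.
Others bid (10, 13): truth gives 0, best alternative gives 0.
(Remaining 3 profiles checked similarly; truth is weakly best in each.)
In every case the truthful bid is at least as good as any alternative, so it is a dominant strategy.

Yes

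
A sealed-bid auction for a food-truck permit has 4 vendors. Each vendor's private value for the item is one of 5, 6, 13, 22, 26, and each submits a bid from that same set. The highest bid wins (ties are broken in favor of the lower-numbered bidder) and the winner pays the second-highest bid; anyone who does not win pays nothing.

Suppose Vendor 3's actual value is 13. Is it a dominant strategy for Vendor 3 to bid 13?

Yes

Check each profile of the others' bids and compare truth against every alternative bid.
Others bid (5, 5, 5): truth gives 8, best alternative gives 8.
Others bid (5, 5, 6): truth gives 7, best alternative gives 7.
Others bid (5, 6, 5): truth gives 7, best alternative gives 7.
Others bid (5, 6, 6): truth gives 7, best alternative gives 7.
Others bid (6, 5, 5): truth gives 7, best alternative gives 7.
Others bid (6, 5, 6): truth gives 7, best alternative gives 7.
(Remaining 119 profiles checked similarly; truth is weakly best in each.)
In every case the truthful bid is at least as good as any alternative, so it is a dominant strategy.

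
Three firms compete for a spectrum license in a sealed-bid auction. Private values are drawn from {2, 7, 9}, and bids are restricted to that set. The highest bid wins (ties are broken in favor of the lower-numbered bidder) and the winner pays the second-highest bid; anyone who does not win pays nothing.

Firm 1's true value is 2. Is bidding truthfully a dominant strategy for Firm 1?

Check each profile of the others' bids and compare truth against every alternative bid.
Others bid (2, 7): truth gives 0, best alternative gives -5.
Others bid (7, 2): truth gives 0, best alternative gives -5.
Others bid (7, 7): truth gives 0, best alternative gives -5.
Others bid (2, 2): truth gives 0, best alternative gives 0.
Others bid (2, 9): truth gives 0, best alternative gives 0.
Others bid (7, 9): truth gives 0, best alternative gives 0.
(Remaining 3 profiles checked similarly; truth is weakly best in each.)
In every case the truthful bid is at least as good as any alternative, so it is a dominant strategy.

Yes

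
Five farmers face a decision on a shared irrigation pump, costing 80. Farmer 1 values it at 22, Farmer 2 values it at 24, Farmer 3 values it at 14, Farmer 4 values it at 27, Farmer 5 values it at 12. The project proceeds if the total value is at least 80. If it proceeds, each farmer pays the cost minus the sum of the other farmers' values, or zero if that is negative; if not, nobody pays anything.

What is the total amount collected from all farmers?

Total value 99 ≥ cost 80, so it is built.
Farmer 1: others sum to 77; max(0, 80 - 77) = 3.
Farmer 2: others sum to 75; max(0, 80 - 75) = 5.
Farmer 3: others sum to 85; max(0, 80 - 85) = 0.
Farmer 4: others sum to 72; max(0, 80 - 72) = 8.
Farmer 5: others sum to 87; max(0, 80 - 87) = 0.
Total collected = 3 + 5 + 0 + 8 + 0 = 16.

16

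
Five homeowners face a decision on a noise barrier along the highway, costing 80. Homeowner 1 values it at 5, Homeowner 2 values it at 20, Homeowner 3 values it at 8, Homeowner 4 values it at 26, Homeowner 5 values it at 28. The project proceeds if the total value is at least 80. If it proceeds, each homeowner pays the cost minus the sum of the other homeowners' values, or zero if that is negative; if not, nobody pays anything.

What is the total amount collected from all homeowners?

Total value 87 ≥ cost 80, so it is built.
Homeowner 1: others sum to 82; max(0, 80 - 82) = 0.
Homeowner 2: others sum to 67; max(0, 80 - 67) = 13.
Homeowner 3: others sum to 79; max(0, 80 - 79) = 1.
Homeowner 4: others sum to 61; max(0, 80 - 61) = 19.
Homeowner 5: others sum to 59; max(0, 80 - 59) = 21.
Total collected = 0 + 13 + 1 + 19 + 21 = 54.

54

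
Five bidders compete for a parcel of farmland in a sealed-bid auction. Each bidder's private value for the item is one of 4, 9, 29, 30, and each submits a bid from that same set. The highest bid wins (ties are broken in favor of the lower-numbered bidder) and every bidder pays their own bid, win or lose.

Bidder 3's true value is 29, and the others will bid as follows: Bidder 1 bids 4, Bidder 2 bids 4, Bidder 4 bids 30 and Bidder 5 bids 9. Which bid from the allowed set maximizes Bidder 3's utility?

Bid 4: loses but pays 4, utility -4.
Bid 9: loses but pays 9, utility -9.
Bid 29: loses but pays 29, utility -29.
Bid 30: wins, pays 30, utility 29 - 30 = -1.
The best choice is 30 with utility -1.

30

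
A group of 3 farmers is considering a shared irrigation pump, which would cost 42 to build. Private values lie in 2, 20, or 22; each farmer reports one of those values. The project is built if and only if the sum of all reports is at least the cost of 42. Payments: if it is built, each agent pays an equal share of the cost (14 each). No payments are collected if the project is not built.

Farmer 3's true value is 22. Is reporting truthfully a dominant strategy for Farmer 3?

Yes

Check each profile of the others' reports and compare truth against every alternative report.
Others report (2, 20): truth gives 8, best alternative gives 8.
Others report (2, 22): truth gives 8, best alternative gives 8.
Others report (20, 2): truth gives 8, best alternative gives 8.
Others report (20, 20): truth gives 8, best alternative gives 8.
Others report (20, 22): truth gives 8, best alternative gives 8.
Others report (22, 2): truth gives 8, best alternative gives 8.
(Remaining 3 profiles checked similarly; truth is weakly best in each.)
In every case the truthful report is at least as good as any alternative, so it is a dominant strategy.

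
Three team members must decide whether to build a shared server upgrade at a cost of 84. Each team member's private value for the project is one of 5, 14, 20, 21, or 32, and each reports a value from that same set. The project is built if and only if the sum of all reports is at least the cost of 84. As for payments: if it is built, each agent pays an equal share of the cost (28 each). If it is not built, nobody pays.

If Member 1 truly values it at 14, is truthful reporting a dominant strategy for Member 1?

Check each profile of the others' reports and compare truth against every alternative report.
Others report (5, 5): truth gives 0, best alternative gives 0.
Others report (5, 14): truth gives 0, best alternative gives 0.
Others report (5, 20): truth gives 0, best alternative gives 0.
Others report (5, 21): truth gives 0, best alternative gives 0.
Others report (5, 32): truth gives 0, best alternative gives 0.
Others report (14, 5): truth gives 0, best alternative gives 0.
(Remaining 19 profiles checked similarly; truth is weakly best in each.)
In every case the truthful report is at least as good as any alternative, so it is a dominant strategy.

Yes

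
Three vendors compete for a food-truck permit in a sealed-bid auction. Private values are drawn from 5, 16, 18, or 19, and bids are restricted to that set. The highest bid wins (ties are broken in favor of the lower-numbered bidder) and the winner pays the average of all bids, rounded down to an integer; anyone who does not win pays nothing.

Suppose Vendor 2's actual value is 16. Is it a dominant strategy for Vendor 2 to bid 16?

No

Consider the case where Vendor 1 bids 5 and Vendor 3 bids 18.
Truthful bid 16: loses, pays 0, utility 0.
Bid 18 instead: wins, pays 13, utility 16 - 13 = 3.
Since 3 > 0, bidding 18 is strictly better here, so truthful bidding is not dominant.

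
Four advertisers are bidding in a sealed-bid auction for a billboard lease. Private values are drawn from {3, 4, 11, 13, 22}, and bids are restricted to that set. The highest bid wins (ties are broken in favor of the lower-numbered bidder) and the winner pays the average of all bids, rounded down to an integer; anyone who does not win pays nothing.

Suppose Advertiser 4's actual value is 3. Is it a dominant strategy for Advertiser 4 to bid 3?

Check each profile of the others' bids and compare truth against every alternative bid.
Others bid (3, 3, 3): truth gives 0, best alternative gives 0.
Others bid (3, 3, 4): truth gives 0, best alternative gives 0.
Others bid (3, 3, 11): truth gives 0, best alternative gives 0.
Others bid (3, 3, 13): truth gives 0, best alternative gives 0.
Others bid (3, 3, 22): truth gives 0, best alternative gives 0.
Others bid (3, 4, 3): truth gives 0, best alternative gives 0.
(Remaining 119 profiles checked similarly; truth is weakly best in each.)
In every case the truthful bid is at least as good as any alternative, so it is a dominant strategy.

Yes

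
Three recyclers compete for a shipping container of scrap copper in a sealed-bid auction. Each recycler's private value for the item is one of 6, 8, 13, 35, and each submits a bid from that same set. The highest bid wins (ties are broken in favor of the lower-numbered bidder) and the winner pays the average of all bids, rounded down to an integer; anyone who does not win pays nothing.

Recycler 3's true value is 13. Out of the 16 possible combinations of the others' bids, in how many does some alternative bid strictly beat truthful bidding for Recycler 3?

1

Others bid (6, 6): truth gives 5; bid 8 gives 7 > 5. Violating.
Others bid (6, 8): truth gives 4; no alternative beats it.
Others bid (6, 13): truth gives 0; no alternative beats it.
(Checking all 16 profiles: 1 has a profitable deviation, 15 do not.)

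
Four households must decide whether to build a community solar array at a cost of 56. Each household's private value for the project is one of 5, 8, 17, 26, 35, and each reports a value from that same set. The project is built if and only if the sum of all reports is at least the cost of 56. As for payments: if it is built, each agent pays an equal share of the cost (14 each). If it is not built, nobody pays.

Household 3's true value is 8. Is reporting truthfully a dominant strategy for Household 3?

No

Consider the case where Household 1 reports 5, Household 2 reports 8 and Household 4 reports 35.
Truthful report 8: project built, pays 14, utility 8 - 14 = -6.
Report 5 instead: project not built, utility 0.
Since 0 > -6, reporting 5 is strictly better here, so truthful reporting is not dominant.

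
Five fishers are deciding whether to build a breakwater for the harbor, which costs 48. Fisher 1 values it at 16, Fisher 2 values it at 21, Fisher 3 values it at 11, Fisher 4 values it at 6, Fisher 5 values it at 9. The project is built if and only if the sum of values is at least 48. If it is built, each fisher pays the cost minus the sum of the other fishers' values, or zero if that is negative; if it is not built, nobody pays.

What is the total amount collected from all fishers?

7

Total value 63 ≥ cost 48, so it is built.
Fisher 1: others sum to 47; max(0, 48 - 47) = 1.
Fisher 2: others sum to 42; max(0, 48 - 42) = 6.
Fisher 3: others sum to 52; max(0, 48 - 52) = 0.
Fisher 4: others sum to 57; max(0, 48 - 57) = 0.
Fisher 5: others sum to 54; max(0, 48 - 54) = 0.
Total collected = 1 + 6 + 0 + 0 + 0 = 7.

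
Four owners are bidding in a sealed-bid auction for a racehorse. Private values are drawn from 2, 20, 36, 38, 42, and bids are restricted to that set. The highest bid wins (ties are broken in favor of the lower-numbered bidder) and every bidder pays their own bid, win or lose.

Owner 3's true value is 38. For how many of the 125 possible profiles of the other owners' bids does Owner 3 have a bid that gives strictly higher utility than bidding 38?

Others bid (2, 2, 2): truth gives 0; bid 20 gives 18 > 0. Violating.
Others bid (2, 2, 20): truth gives 0; bid 20 gives 18 > 0. Violating.
Others bid (2, 2, 36): truth gives 0; bid 36 gives 2 > 0. Violating.
Others bid (2, 2, 42): truth gives -38; bid 2 gives -2 > -38. Violating.
Others bid (2, 2, 38): truth gives 0; no alternative beats it.
Others bid (2, 20, 38): truth gives 0; no alternative beats it.
(Checking all 125 profiles: 101 have a profitable deviation, 24 do not.)

101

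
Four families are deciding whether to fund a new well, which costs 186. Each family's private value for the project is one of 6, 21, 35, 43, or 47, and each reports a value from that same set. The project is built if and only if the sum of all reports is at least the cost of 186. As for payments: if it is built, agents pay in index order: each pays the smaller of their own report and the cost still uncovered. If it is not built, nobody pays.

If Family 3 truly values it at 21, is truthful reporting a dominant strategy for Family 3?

Check each profile of the others' reports and compare truth against every alternative report.
Others report (6, 6, 6): truth gives 0, best alternative gives 0.
Others report (6, 6, 21): truth gives 0, best alternative gives 0.
Others report (6, 6, 35): truth gives 0, best alternative gives 0.
Others report (6, 6, 43): truth gives 0, best alternative gives 0.
Others report (6, 6, 47): truth gives 0, best alternative gives 0.
Others report (6, 21, 6): truth gives 0, best alternative gives 0.
(Remaining 119 profiles checked similarly; truth is weakly best in each.)
In every case the truthful report is at least as good as any alternative, so it is a dominant strategy.

Yes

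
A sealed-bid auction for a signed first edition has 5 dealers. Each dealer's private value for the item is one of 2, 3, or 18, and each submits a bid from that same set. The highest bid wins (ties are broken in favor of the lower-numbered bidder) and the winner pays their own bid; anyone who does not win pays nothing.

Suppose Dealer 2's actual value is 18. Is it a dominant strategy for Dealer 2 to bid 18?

Consider the case where Dealer 1 bids 2, Dealer 3 bids 2, Dealer 4 bids 2 and Dealer 5 bids 2.
Truthful bid 18: wins, pays 18, utility 18 - 18 = 0.
Bid 3 instead: wins, pays 3, utility 18 - 3 = 15.
Since 15 > 0, bidding 3 is strictly better here, so truthful bidding is not dominant.

No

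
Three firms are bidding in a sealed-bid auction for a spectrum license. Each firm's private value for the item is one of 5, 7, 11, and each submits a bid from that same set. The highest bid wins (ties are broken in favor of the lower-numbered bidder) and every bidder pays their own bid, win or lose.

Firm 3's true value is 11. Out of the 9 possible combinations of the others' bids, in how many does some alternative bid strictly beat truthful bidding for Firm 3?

6

Others bid (5, 5): truth gives 0; bid 7 gives 4 > 0. Violating.
Others bid (5, 11): truth gives -11; bid 5 gives -5 > -11. Violating.
Others bid (7, 11): truth gives -11; bid 5 gives -5 > -11. Violating.
Others bid (11, 5): truth gives -11; bid 5 gives -5 > -11. Violating.
Others bid (5, 7): truth gives 0; no alternative beats it.
Others bid (7, 5): truth gives 0; no alternative beats it.
(Checking all 9 profiles: 6 have a profitable deviation, 3 do not.)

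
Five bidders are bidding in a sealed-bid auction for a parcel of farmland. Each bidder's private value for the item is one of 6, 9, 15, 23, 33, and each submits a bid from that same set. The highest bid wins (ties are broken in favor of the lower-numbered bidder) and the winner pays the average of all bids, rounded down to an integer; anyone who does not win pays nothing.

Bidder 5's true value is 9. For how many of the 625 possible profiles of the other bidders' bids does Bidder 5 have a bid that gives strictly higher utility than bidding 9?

4

Others bid (6, 6, 6, 9): truth gives 0; bid 15 gives 1 > 0. Violating.
Others bid (6, 6, 9, 6): truth gives 0; bid 15 gives 1 > 0. Violating.
Others bid (6, 9, 6, 6): truth gives 0; bid 15 gives 1 > 0. Violating.
Others bid (9, 6, 6, 6): truth gives 0; bid 15 gives 1 > 0. Violating.
Others bid (6, 6, 6, 6): truth gives 3; no alternative beats it.
Others bid (6, 6, 6, 15): truth gives 0; no alternative beats it.
(Checking all 625 profiles: 4 have a profitable deviation, 621 do not.)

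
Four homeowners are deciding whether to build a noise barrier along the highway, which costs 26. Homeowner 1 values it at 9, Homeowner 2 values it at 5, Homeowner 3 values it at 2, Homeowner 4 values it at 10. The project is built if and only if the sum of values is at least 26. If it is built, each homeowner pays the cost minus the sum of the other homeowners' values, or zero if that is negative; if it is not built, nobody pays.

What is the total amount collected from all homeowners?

Total value 26 ≥ cost 26, so it is built.
Homeowner 1: others sum to 17; max(0, 26 - 17) = 9.
Homeowner 2: others sum to 21; max(0, 26 - 21) = 5.
Homeowner 3: others sum to 24; max(0, 26 - 24) = 2.
Homeowner 4: others sum to 16; max(0, 26 - 16) = 10.
Total collected = 9 + 5 + 2 + 10 = 26.

26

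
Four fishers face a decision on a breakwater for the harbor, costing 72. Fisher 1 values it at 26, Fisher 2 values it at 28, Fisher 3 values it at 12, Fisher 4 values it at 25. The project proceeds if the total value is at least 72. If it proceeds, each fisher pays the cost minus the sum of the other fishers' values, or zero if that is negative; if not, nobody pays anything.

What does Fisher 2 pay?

9

Total value 91 ≥ cost 72, so the project is built.
The other fishers' values sum to 63.
Cost minus that sum is 72 - 63 = 9.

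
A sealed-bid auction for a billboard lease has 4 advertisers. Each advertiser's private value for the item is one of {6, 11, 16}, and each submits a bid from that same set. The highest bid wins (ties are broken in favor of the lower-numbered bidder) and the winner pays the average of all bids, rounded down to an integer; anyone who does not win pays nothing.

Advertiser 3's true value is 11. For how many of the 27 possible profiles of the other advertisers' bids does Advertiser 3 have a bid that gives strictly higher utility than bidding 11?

2

Others bid (6, 11, 6): truth gives 0; bid 16 gives 2 > 0. Violating.
Others bid (11, 6, 6): truth gives 0; bid 16 gives 2 > 0. Violating.
Others bid (6, 6, 6): truth gives 4; no alternative beats it.
Others bid (6, 6, 11): truth gives 3; no alternative beats it.
(Checking all 27 profiles: 2 have a profitable deviation, 25 do not.)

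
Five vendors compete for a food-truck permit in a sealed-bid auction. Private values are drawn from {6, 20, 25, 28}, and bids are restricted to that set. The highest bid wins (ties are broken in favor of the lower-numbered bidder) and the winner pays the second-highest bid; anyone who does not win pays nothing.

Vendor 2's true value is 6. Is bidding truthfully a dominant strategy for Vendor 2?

Check each profile of the others' bids and compare truth against every alternative bid.
Others bid (6, 6, 6, 20): truth gives 0, best alternative gives -14.
Others bid (6, 6, 20, 6): truth gives 0, best alternative gives -14.
Others bid (6, 6, 20, 20): truth gives 0, best alternative gives -14.
Others bid (6, 20, 6, 6): truth gives 0, best alternative gives -14.
Others bid (6, 20, 6, 20): truth gives 0, best alternative gives -14.
Others bid (6, 20, 20, 6): truth gives 0, best alternative gives -14.
(Remaining 250 profiles checked similarly; truth is weakly best in each.)
In every case the truthful bid is at least as good as any alternative, so it is a dominant strategy.

Yes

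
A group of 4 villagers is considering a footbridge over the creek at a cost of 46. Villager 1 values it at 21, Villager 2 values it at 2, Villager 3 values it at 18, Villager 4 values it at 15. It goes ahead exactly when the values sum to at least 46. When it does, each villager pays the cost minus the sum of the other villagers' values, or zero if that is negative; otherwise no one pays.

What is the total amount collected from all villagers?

Total value 56 ≥ cost 46, so it is built.
Villager 1: others sum to 35; max(0, 46 - 35) = 11.
Villager 2: others sum to 54; max(0, 46 - 54) = 0.
Villager 3: others sum to 38; max(0, 46 - 38) = 8.
Villager 4: others sum to 41; max(0, 46 - 41) = 5.
Total collected = 11 + 0 + 8 + 5 = 24.

24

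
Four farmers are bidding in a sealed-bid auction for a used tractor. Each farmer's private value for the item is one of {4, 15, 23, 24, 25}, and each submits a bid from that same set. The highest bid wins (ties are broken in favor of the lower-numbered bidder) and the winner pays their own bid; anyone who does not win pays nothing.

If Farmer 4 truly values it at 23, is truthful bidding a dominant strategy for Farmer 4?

Consider the case where Farmer 1 bids 4, Farmer 2 bids 4 and Farmer 3 bids 4.
Truthful bid 23: wins, pays 23, utility 23 - 23 = 0.
Bid 15 instead: wins, pays 15, utility 23 - 15 = 8.
Since 8 > 0, bidding 15 is strictly better here, so truthful bidding is not dominant.

No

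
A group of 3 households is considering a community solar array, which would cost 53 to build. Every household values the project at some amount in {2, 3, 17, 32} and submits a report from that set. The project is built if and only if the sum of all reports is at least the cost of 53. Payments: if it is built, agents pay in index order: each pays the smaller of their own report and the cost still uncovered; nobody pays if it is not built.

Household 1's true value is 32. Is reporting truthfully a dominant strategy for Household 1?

No

Consider the case where Household 2 reports 17 and Household 3 reports 32.
Truthful report 32: project built, pays 32, utility 32 - 32 = 0.
Report 17 instead: project built, pays 17, utility 32 - 17 = 15.
Since 15 > 0, reporting 17 is strictly better here, so truthful reporting is not dominant.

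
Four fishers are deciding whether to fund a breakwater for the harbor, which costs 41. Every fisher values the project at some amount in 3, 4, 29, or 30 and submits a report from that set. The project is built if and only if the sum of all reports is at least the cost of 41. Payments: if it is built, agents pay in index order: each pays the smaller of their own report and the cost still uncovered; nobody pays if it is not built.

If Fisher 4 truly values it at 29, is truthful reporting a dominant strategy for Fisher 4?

Check each profile of the others' reports and compare truth against every alternative report.
Others report (3, 29, 29): truth gives 29, best alternative gives 29.
Others report (3, 29, 30): truth gives 29, best alternative gives 29.
Others report (3, 30, 29): truth gives 29, best alternative gives 29.
Others report (3, 30, 30): truth gives 29, best alternative gives 29.
Others report (4, 29, 29): truth gives 29, best alternative gives 29.
Others report (4, 29, 30): truth gives 29, best alternative gives 29.
(Remaining 58 profiles checked similarly; truth is weakly best in each.)
In every case the truthful report is at least as good as any alternative, so it is a dominant strategy.

Yes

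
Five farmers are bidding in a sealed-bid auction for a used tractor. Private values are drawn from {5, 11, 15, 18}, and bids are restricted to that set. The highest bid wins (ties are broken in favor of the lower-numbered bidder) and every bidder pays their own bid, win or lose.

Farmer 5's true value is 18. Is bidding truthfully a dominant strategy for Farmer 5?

No

Consider the case where Farmer 1 bids 5, Farmer 2 bids 5, Farmer 3 bids 5 and Farmer 4 bids 5.
Truthful bid 18: wins, pays 18, utility 18 - 18 = 0.
Bid 11 instead: wins, pays 11, utility 18 - 11 = 7.
Since 7 > 0, bidding 11 is strictly better here, so truthful bidding is not dominant.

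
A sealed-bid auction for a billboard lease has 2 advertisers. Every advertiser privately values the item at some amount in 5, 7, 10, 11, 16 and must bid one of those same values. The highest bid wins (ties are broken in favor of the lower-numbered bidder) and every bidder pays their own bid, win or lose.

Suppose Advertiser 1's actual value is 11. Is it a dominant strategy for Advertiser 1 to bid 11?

Consider the case where Advertiser 2 bids 5.
Truthful bid 11: wins, pays 11, utility 11 - 11 = 0.
Bid 5 instead: wins, pays 5, utility 11 - 5 = 6.
Since 6 > 0, bidding 5 is strictly better here, so truthful bidding is not dominant.

No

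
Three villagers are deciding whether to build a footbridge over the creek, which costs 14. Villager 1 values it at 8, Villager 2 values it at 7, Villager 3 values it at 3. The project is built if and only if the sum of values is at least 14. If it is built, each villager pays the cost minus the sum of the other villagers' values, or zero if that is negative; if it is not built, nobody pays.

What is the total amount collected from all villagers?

Total value 18 ≥ cost 14, so it is built.
Villager 1: others sum to 10; max(0, 14 - 10) = 4.
Villager 2: others sum to 11; max(0, 14 - 11) = 3.
Villager 3: others sum to 15; max(0, 14 - 15) = 0.
Total collected = 4 + 3 + 0 = 7.

7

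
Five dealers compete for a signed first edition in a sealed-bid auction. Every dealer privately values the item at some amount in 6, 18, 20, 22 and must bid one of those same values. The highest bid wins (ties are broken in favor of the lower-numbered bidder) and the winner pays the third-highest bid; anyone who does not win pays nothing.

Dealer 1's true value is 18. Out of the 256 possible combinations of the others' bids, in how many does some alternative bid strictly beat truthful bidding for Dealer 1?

Others bid (6, 6, 6, 20): truth gives 0; bid 20 gives 12 > 0. Violating.
Others bid (6, 6, 6, 22): truth gives 0; bid 22 gives 12 > 0. Violating.
Others bid (6, 6, 20, 6): truth gives 0; bid 20 gives 12 > 0. Violating.
Others bid (6, 6, 22, 6): truth gives 0; bid 22 gives 12 > 0. Violating.
Others bid (6, 6, 6, 6): truth gives 12; no alternative beats it.
Others bid (6, 6, 6, 18): truth gives 12; no alternative beats it.
(Checking all 256 profiles: 8 have a profitable deviation, 248 do not.)

8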